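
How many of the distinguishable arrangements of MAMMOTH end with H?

Fix H in the last position and arrange the remaining 6 letters.
Those 6 letters have M appearing 3 times, giving (6)!/(3!) = 120.

120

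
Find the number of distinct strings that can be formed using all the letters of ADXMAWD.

1260

Letter multiplicities in ADXMAWD: A×2, D×2, M×1, W×1, X×1.
Dividing 7! = 5040 by 2!·2! = 4 for the repeated letters gives 1260.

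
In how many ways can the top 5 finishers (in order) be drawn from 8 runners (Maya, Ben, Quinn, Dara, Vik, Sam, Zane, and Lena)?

6720

This is an ordered selection of 5 from 8: P(8,5).
That gives 8 × 7 × 6 × 5 × 4 = 6720.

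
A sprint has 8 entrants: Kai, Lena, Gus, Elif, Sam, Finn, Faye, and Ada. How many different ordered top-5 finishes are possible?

6720

This is an ordered selection of 5 from 8: P(8,5).
That gives 8 × 7 × 6 × 5 × 4 = 6720.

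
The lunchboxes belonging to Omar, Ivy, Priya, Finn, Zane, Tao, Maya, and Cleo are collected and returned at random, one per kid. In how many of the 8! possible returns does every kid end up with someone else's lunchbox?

Let Aᵢ be the assignments in which kid i gets their own lunchbox. We want the size of the complement of A₁∪…∪A_8.
By inclusion–exclusion this is Σ_{j=0}^{8} (−1)^j C(8,j)·(8−j)!.
Computing: 40320 − 40320 + 20160 − 6720 + 1680 − 336 + 56 − 8 + 1 = 14833.

14833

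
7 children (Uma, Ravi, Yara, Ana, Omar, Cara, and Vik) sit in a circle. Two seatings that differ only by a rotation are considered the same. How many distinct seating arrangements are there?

720

Seat Uma anywhere (absorbing the rotational symmetry), then permute the other 6: (6)! = 720.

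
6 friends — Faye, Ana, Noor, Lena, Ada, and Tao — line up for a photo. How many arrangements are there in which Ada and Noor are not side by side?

480

There are 6! = 720 arrangements in all. If Ada and Noor are adjacent, merging them into one block gives 2·(5)! = 240 arrangements.
Complementary counting: 720 − 240 = 480.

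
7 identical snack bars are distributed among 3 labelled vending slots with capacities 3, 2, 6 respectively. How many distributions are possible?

11

By stars and bars, unrestricted non-negative solutions to x_1+…+x_3 = 7 number C(7+2,2) = 36.
Subtract solutions that violate a single cap (substitute x_i' = x_i − (cap_i+1)): x_1 ≥ 4 gives C(5,2) = 10; x_2 ≥ 3 gives C(6,2) = 15; x_3 ≥ 7 gives C(2,2) = 1. Together 26.
Add back pairs where two caps are both exceeded: 1 + 0 + 0 = 1.
By inclusion–exclusion the count is 36 − 26 + 1 = 11.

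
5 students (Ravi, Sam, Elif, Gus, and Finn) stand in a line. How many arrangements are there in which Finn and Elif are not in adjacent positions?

72

Of the 5! = 120 arrangements, those with Finn and Elif adjacent number 2 × 4! = 48 (treat the pair as a block with 2 internal orders).
Complementary counting: 120 − 48 = 72.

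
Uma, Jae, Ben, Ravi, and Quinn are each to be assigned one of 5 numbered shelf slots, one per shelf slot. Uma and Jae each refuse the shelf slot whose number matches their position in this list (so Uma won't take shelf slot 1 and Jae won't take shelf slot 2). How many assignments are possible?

78

Let Aᵢ (for i ∈ {1, 2}) be the placements that put person i in their forbidden shelf slot. Any j of these fix j positions, leaving (5−j)! ways to fill the rest, and there are C(2,j) ways to pick which j.
By inclusion–exclusion, the number of valid placements is Σ_{j=0}^{2} (−1)^j C(2,j)·(5−j)!.
Computing: 120 − 48 + 6 = 78.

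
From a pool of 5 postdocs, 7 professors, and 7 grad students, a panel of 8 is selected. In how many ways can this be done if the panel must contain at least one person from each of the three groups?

71589

With no constraint there are C(19,8) = 75582 possible selections.
Selections missing a whole group: no postdocs → C(14,8) = 3003; no professors → C(12,8) = 495; no grad students → C(12,8) = 495.
Add back selections omitting two groups (i.e. drawn from a single group): C(5,8) + C(7,8) + C(7,8) = 0.
By inclusion–exclusion: 75582 − 3993 + 0 = 71589.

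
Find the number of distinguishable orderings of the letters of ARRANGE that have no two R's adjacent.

900

Total arrangements of ARRANGE: 7!/(2!·2!) = 1260.
Arrangements with the R's together: treat RR as one letter, giving (6)!/(2!) = 360.
Hence 1260 − 360 = 900.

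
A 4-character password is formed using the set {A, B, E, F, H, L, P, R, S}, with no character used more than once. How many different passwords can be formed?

Choose and order 4 of the 9 symbols: the first character has 9 options, the next 8, then 7, 6.
That product is 9 × 8 × 7 × 6 = 3024.

3024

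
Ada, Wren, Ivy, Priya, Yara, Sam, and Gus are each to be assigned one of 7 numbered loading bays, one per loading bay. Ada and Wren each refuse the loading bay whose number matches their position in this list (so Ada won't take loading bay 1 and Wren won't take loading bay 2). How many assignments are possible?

3720

Let Aᵢ (for i ∈ {1, 2}) be the placements that put person i in their forbidden loading bay. Any j of these fix j positions, leaving (7−j)! ways to fill the rest, and there are C(2,j) ways to pick which j.
By inclusion–exclusion, the number of valid placements is Σ_{j=0}^{2} (−1)^j C(2,j)·(7−j)!.
Computing: 5040 − 1440 + 120 = 3720.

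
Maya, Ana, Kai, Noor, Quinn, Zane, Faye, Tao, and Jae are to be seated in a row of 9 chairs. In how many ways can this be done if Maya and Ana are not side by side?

282240

There are 9! = 362880 arrangements in all. If Maya and Ana are adjacent, merging them into one block gives 2·(8)! = 80640 arrangements.
So 362880 − 80640 = 282240 arrangements keep them apart.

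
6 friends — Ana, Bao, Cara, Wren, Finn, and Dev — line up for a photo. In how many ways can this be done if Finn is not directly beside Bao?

480

There are 6! = 720 arrangements in all. If Finn and Bao are adjacent, merging them into one block gives 2·(5)! = 240 arrangements.
Complementary counting: 720 − 240 = 480.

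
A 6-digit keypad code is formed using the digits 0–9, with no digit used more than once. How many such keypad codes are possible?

Choose and order 6 of the 10 symbols: the first digit has 10 options, the next 9, and so on down to 5.
That product is 10 × 9 × 8 × 7 × 6 × 5 = 151200.

151200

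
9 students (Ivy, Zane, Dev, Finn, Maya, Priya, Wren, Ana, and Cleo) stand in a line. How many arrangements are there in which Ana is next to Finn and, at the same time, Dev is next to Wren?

20160

Treat {Ana,Finn} as one block (2 orders) and {Dev,Wren} as another (2 orders).
That leaves 7 units to arrange: 2 × 2 × 7! = 4 × 5040 = 20160.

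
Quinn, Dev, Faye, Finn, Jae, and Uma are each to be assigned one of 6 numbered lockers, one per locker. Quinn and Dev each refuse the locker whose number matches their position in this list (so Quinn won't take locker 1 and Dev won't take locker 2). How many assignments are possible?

504

Let Aᵢ (for i ∈ {1, 2}) be the placements that put person i in their forbidden locker. Any j of these fix j positions, leaving (6−j)! ways to fill the rest, and there are C(2,j) ways to pick which j.
By inclusion–exclusion, the number of valid placements is Σ_{j=0}^{2} (−1)^j C(2,j)·(6−j)!.
Computing: 720 − 240 + 24 = 504.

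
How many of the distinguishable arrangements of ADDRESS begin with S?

With the first slot taken by S, it remains to arrange the other 6 letters (ADDRES).
Those 6 letters have D appearing twice, giving (6)!/(2!) = 360.

360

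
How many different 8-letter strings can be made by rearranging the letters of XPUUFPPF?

1680

Letter multiplicities in XPUUFPPF: F×2, P×3, U×2, X×1.
Dividing 8! = 40320 by 3!·2!·2! = 24 for the repeated letters gives 1680.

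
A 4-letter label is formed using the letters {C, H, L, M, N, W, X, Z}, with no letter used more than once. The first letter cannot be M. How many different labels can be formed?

The first letter has 8−1 = 7 choices (anything except M).
The remaining 3 letters are filled from the other 7 symbols without repetition: 7 × 6 × 5 = 210.
Total: 7 × 210 = 1470.

1470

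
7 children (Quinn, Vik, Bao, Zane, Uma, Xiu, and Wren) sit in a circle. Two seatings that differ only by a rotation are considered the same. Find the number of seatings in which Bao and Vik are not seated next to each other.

480

All circular seatings of 7 people number (6)! = 720.
Those with Bao next to Vik: fuse the pair into one unit and seat 6 units around a circle — 2·(5)! = 240.
Subtracting, 720 − 240 = 480.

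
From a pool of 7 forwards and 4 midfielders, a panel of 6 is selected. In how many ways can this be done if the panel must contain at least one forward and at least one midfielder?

455

Total 6-person selections from all 11: C(11,6) = 462.
Subtract selections that omit an entire group: no forwards → C(4,6) = 0; no midfielders → C(7,6) = 7.
Both groups omitted at once is impossible, so 462 − 7 = 455.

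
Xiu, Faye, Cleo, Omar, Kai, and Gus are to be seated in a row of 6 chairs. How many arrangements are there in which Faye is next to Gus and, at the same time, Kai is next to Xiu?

Treat {Faye,Gus} as one block (2 orders) and {Kai,Xiu} as another (2 orders).
That leaves 4 units to arrange: 2 × 2 × 4! = 4 × 24 = 96.

96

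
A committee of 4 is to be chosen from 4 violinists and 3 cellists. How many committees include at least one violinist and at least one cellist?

34

With no constraint there are C(7,4) = 35 possible selections.
Subtract selections that omit an entire group: no violinists → C(3,4) = 0; no cellists → C(4,4) = 1.
Both groups omitted at once is impossible, so 35 − 1 = 34.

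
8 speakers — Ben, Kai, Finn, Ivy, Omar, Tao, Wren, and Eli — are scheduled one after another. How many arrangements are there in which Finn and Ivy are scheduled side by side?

10080

Treat {Finn, Ivy} as a single unit. There are 7 units to order, and the pair itself can be ordered 2 ways.
So the count is 2·(7)! = 10080.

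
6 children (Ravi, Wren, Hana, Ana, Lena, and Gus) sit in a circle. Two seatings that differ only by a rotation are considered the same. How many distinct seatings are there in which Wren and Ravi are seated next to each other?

48

Treat {Wren, Ravi} as one unit (2 internal orders) and seat the resulting 5 units around the table: (4)! circular arrangements.
So 2 × (4)! = 2 × 24 = 48.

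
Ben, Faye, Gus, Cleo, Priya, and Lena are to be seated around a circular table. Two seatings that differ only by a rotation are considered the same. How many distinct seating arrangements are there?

Around a circle, 6 distinct people have 6!/6 = (5)! = 120 rotationally distinct seatings.

120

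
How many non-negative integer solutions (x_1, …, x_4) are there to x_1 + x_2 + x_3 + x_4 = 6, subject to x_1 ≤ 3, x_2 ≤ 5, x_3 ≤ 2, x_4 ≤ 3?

43

Ignoring the caps, the number of non-negative solutions to x_1+…+x_4 = 6 is C(9,3) = 84.
Subtract solutions that violate a single cap (substitute x_i' = x_i − (cap_i+1)): x_1 ≥ 4 gives C(5,3) = 10; x_2 ≥ 6 gives C(3,3) = 1; x_3 ≥ 3 gives C(6,3) = 20; x_4 ≥ 4 gives C(5,3) = 10. Together 41.
No two caps can be exceeded simultaneously, so the pair terms are all 0.
By inclusion–exclusion the count is 84 − 41 + 0 = 43.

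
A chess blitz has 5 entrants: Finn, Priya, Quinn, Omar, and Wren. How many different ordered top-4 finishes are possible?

120

This is an ordered selection of 4 from 5: P(5,4).
That gives 5 × 4 × 3 × 2 = 120.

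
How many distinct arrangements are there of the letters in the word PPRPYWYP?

The 8 letters of PPRPYWYP have repeats: P appearing 4 times and Y appearing twice.
The number of distinct arrangements is 8!/(4!·2!) = 40320/48 = 840.

840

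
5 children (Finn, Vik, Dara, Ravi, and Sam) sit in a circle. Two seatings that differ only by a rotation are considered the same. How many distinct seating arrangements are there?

24

Fix one person's seat to break rotational symmetry; the remaining 4 people can be arranged in (4)! = 24 ways.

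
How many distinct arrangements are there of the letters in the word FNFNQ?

FNFNQ has 5 letters with F appearing twice and N appearing twice.
So there are 5! / (2!·2!) = 30 distinguishable arrangements.

30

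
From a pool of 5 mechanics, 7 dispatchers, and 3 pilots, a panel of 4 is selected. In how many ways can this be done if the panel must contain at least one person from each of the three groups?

Unrestricted: C(15,4) = 1365 ways to pick any 4 of the 15.
Selections missing a whole group: no mechanics → C(10,4) = 210; no dispatchers → C(8,4) = 70; no pilots → C(12,4) = 495.
Add back selections omitting two groups (i.e. drawn from a single group): C(5,4) + C(7,4) + C(3,4) = 40.
By inclusion–exclusion: 1365 − 775 + 40 = 630.

630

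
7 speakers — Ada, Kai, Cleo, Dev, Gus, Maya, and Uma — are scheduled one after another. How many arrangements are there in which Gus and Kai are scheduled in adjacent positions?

1440

Place the 5 others and the Gus-Kai pair as 6 objects in a line; the pair has 2 internal arrangements.
So the count is 2·(6)! = 1440.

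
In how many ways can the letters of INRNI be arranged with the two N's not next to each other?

There are 5!/(2!·2!) = 30 arrangements of INRNI in total.
If the two N's are adjacent, glue them into one block, leaving 4 items to arrange: (4)!/(2!) = 12 ways.
Hence 30 − 12 = 18.

18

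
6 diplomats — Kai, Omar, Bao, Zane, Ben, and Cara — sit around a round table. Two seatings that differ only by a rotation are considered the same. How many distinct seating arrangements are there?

120

Around a circle, 6 distinct people have 6!/6 = (5)! = 120 rotationally distinct seatings.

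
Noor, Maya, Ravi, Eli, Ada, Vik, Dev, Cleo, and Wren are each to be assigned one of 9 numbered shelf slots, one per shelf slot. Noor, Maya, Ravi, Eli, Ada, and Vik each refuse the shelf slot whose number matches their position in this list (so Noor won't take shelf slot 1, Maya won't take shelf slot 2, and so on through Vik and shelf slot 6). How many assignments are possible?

Let Aᵢ (for 1 ≤ i ≤ 6) be the placements that put person i in their forbidden shelf slot. Any j of these fix j positions, leaving (9−j)! ways to fill the rest, and there are C(6,j) ways to pick which j.
By inclusion–exclusion, the number of valid placements is Σ_{j=0}^{6} (−1)^j C(6,j)·(9−j)!.
Computing: 362880 − 241920 + 75600 − 14400 + 1800 − 144 + 6 = 183822.

183822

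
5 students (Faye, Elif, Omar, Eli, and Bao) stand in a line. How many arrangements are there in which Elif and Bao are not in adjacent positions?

72

Of the 5! = 120 arrangements, those with Elif and Bao adjacent number 2 × 4! = 48 (treat the pair as a block with 2 internal orders).
So 120 − 48 = 72 arrangements keep them apart.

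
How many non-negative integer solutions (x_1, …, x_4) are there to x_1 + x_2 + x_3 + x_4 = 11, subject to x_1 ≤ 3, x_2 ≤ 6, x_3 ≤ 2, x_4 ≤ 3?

19

By stars and bars, unrestricted non-negative solutions to x_1+…+x_4 = 11 number C(11+3,3) = 364.
Subtract solutions that violate a single cap (substitute x_i' = x_i − (cap_i+1)): x_1 ≥ 4 gives C(10,3) = 120; x_2 ≥ 7 gives C(7,3) = 35; x_3 ≥ 3 gives C(11,3) = 165; x_4 ≥ 4 gives C(10,3) = 120. Together 440.
Add back pairs where two caps are both exceeded: 1 + 35 + 20 + 4 + 1 + 35 = 96.
Subtract triples: 0 + 0 + 1 + 0 = 1.
By inclusion–exclusion the count is 364 − 440 + 96 − 1 = 19.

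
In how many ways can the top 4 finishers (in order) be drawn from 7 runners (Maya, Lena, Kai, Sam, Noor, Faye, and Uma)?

840

There are 7 choices for 1st place, 6 for 2nd, and so on down to 4 for position 4.
That gives 7 × 6 × 5 × 4 = 840.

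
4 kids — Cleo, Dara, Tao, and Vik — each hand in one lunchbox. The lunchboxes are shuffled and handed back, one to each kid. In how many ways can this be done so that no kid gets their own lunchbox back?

Count assignments avoiding every fixed point. For any j of the 4 kids fixed to their own lunchbox, the other 4−j can be arranged in (4−j)! ways.
By inclusion–exclusion this is Σ_{j=0}^{4} (−1)^j C(4,j)·(4−j)!.
Computing: 24 − 24 + 12 − 4 + 1 = 9.

9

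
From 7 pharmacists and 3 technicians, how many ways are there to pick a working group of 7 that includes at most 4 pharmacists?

Split by how many pharmacists are chosen (0 through 4).
Sum: C(7,0)·C(3,7) + C(7,1)·C(3,6) + C(7,2)·C(3,5) + C(7,3)·C(3,4) + C(7,4)·C(3,3) = 0 + 0 + 0 + 0 + 35 = 35.

35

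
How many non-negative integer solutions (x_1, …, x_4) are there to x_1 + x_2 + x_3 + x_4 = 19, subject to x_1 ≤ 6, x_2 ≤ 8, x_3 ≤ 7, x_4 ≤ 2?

Without the upper bounds there are C(22,3) = 1540 ways to split 19 among 4 variables.
Subtract solutions that violate a single cap (substitute x_i' = x_i − (cap_i+1)): x_1 ≥ 7 gives C(15,3) = 455; x_2 ≥ 9 gives C(13,3) = 286; x_3 ≥ 8 gives C(14,3) = 364; x_4 ≥ 3 gives C(19,3) = 969. Together 2074.
Add back pairs where two caps are both exceeded: 20 + 35 + 220 + 10 + 120 + 165 = 570.
Subtract triples: 0 + 1 + 4 + 0 = 5.
By inclusion–exclusion the count is 1540 − 2074 + 570 − 5 = 31.

31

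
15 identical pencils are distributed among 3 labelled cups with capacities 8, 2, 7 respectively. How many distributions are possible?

Without the upper bounds there are C(17,2) = 136 ways to split 15 among 3 cups.
Subtract solutions that violate a single cap (substitute x_i' = x_i − (cap_i+1)): x_1 ≥ 9 gives C(8,2) = 28; x_2 ≥ 3 gives C(14,2) = 91; x_3 ≥ 8 gives C(9,2) = 36. Together 155.
Add back pairs where two caps are both exceeded: 10 + 0 + 15 = 25.
By inclusion–exclusion the count is 136 − 155 + 25 = 6.

6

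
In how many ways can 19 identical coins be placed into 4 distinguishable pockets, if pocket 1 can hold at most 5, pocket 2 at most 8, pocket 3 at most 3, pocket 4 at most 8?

52

By stars and bars, unrestricted non-negative solutions to x_1+…+x_4 = 19 number C(19+3,3) = 1540.
Subtract solutions that violate a single cap (substitute x_i' = x_i − (cap_i+1)): x_1 ≥ 6 gives C(16,3) = 560; x_2 ≥ 9 gives C(13,3) = 286; x_3 ≥ 4 gives C(18,3) = 816; x_4 ≥ 9 gives C(13,3) = 286. Together 1948.
Add back pairs where two caps are both exceeded: 35 + 220 + 35 + 84 + 4 + 84 = 462.
Subtract triples: 1 + 0 + 1 + 0 = 2.
By inclusion–exclusion the count is 1540 − 1948 + 462 − 2 = 52.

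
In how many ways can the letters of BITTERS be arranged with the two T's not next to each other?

There are 7!/(2!) = 2520 arrangements of BITTERS in total.
Arrangements with the T's together: treat TT as one letter, giving (6)! = 720.
Subtracting, 2520 − 720 = 1800 arrangements keep the T's apart.

1800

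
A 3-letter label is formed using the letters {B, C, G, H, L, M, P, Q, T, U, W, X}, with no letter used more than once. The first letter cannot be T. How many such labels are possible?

The first letter has 12−1 = 11 choices (anything except T).
The remaining 2 letters are filled from the other 11 symbols without repetition: 11 × 10 = 110.
Total: 11 × 110 = 1210.

1210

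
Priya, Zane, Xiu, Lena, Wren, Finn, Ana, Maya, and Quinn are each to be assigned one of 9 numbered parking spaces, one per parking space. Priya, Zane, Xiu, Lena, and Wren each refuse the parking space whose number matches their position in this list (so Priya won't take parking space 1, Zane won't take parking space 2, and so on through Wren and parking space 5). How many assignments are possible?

205056

Let Aᵢ (for 1 ≤ i ≤ 5) be the placements that put person i in their forbidden parking space. Any j of these fix j positions, leaving (9−j)! ways to fill the rest, and there are C(5,j) ways to pick which j.
By inclusion–exclusion, the number of valid placements is Σ_{j=0}^{5} (−1)^j C(5,j)·(9−j)!.
Computing: 362880 − 201600 + 50400 − 7200 + 600 − 24 = 205056.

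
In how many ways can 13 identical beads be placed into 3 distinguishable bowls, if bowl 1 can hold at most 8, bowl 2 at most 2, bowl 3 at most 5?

Ignoring the caps, the number of non-negative solutions to x_1+…+x_3 = 13 is C(15,2) = 105.
Subtract solutions that violate a single cap (substitute x_i' = x_i − (cap_i+1)): x_1 ≥ 9 gives C(6,2) = 15; x_2 ≥ 3 gives C(12,2) = 66; x_3 ≥ 6 gives C(9,2) = 36. Together 117.
Add back pairs where two caps are both exceeded: 3 + 0 + 15 = 18.
By inclusion–exclusion the count is 105 − 117 + 18 = 6.

6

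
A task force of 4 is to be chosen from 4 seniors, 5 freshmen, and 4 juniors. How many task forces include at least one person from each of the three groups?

With no constraint there are C(13,4) = 715 possible selections.
Subtract selections that omit an entire group: no seniors → C(9,4) = 126; no freshmen → C(8,4) = 70; no juniors → C(9,4) = 126.
Add back selections omitting two groups (i.e. drawn from a single group): C(4,4) + C(5,4) + C(4,4) = 7.
By inclusion–exclusion: 715 − 322 + 7 = 400.

400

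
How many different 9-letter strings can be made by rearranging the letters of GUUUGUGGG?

126

The 9 letters of GUUUGUGGG have repeats: G appearing 5 times and U appearing 4 times.
The number of distinct arrangements is 9!/(5!·4!) = 362880/2880 = 126.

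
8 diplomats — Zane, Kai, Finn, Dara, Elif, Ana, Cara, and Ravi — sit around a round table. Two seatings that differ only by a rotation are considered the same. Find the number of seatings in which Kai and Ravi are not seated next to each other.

All circular seatings of 8 people number (7)! = 5040.
Those with Kai next to Ravi: fuse the pair into one unit and seat 7 units around a circle — 2·(6)! = 1440.
Subtracting, 5040 − 1440 = 3600.

3600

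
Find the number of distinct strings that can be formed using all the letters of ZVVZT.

The 5 letters of ZVVZT have repeats: V appearing twice and Z appearing twice.
Dividing 5! = 120 by 2!·2! = 4 for the repeated letters gives 30.

30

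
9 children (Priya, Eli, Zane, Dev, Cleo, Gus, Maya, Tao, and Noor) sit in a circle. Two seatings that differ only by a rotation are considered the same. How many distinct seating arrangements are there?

Fix one person's seat to break rotational symmetry; the remaining 8 people can be arranged in (8)! = 40320 ways.

40320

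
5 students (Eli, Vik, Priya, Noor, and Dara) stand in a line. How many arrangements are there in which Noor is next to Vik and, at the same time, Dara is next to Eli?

Treat {Noor,Vik} as one block (2 orders) and {Dara,Eli} as another (2 orders).
That leaves 3 units to arrange: 2 × 2 × 3! = 4 × 6 = 24.

24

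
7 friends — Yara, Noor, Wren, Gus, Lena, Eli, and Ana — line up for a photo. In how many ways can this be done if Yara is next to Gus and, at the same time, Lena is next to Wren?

480

Treat {Yara,Gus} as one block (2 orders) and {Lena,Wren} as another (2 orders).
That leaves 5 units to arrange: 2 × 2 × 5! = 4 × 120 = 480.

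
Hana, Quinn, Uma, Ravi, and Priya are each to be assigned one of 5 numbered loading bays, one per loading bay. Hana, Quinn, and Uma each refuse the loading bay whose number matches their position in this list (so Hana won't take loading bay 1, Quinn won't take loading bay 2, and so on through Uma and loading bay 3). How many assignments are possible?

64

Let Aᵢ (for i ∈ {1, 2, 3}) be the placements that put person i in their forbidden loading bay. Any j of these fix j positions, leaving (5−j)! ways to fill the rest, and there are C(3,j) ways to pick which j.
By inclusion–exclusion, the number of valid placements is Σ_{j=0}^{3} (−1)^j C(3,j)·(5−j)!.
Computing: 120 − 72 + 18 − 2 = 64.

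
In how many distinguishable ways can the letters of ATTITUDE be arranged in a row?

Letter multiplicities in ATTITUDE: A×1, D×1, E×1, I×1, T×3, U×1.
Dividing 8! = 40320 by 3! = 6 for the repeated letters gives 6720.

6720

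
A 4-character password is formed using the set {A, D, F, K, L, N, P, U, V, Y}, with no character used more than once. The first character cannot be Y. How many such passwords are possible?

The first character has 10−1 = 9 choices (anything except Y).
The remaining 3 characters are filled from the other 9 symbols without repetition: 9 × 8 × 7 = 504.
Total: 9 × 504 = 4536.

4536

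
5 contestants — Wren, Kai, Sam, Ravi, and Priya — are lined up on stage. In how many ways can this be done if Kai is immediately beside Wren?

Treat {Kai, Wren} as a single unit. There are 4 units to order, and the pair itself can be ordered 2 ways.
That gives 2 × 4! = 2 × 24 = 48.

48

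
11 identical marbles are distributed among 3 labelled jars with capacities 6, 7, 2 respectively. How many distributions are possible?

By stars and bars, unrestricted non-negative solutions to x_1+…+x_3 = 11 number C(11+2,2) = 78.
Subtract solutions that violate a single cap (substitute x_i' = x_i − (cap_i+1)): x_1 ≥ 7 gives C(6,2) = 15; x_2 ≥ 8 gives C(5,2) = 10; x_3 ≥ 3 gives C(10,2) = 45. Together 70.
Add back pairs where two caps are both exceeded: 0 + 3 + 1 = 4.
By inclusion–exclusion the count is 78 − 70 + 4 = 12.

12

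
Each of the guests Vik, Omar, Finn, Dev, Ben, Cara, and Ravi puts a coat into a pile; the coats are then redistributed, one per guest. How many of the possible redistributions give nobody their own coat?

1854

This is the derangement count D_7: permutations of 7 items with no fixed point.
By inclusion–exclusion this is Σ_{j=0}^{7} (−1)^j C(7,j)·(7−j)!.
Computing: 5040 − 5040 + 2520 − 840 + 210 − 42 + 7 − 1 = 1854.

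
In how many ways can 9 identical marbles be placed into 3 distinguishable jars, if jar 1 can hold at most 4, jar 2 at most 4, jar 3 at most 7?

22

Ignoring the caps, the number of non-negative solutions to x_1+…+x_3 = 9 is C(11,2) = 55.
Subtract solutions that violate a single cap (substitute x_i' = x_i − (cap_i+1)): x_1 ≥ 5 gives C(6,2) = 15; x_2 ≥ 5 gives C(6,2) = 15; x_3 ≥ 8 gives C(3,2) = 3. Together 33.
No two caps can be exceeded simultaneously, so the pair terms are all 0.
By inclusion–exclusion the count is 55 − 33 + 0 = 22.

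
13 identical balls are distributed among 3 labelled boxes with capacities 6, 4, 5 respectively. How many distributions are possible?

Without the upper bounds there are C(15,2) = 105 ways to split 13 among 3 boxes.
Subtract solutions that violate a single cap (substitute x_i' = x_i − (cap_i+1)): x_1 ≥ 7 gives C(8,2) = 28; x_2 ≥ 5 gives C(10,2) = 45; x_3 ≥ 6 gives C(9,2) = 36. Together 109.
Add back pairs where two caps are both exceeded: 3 + 1 + 6 = 10.
By inclusion–exclusion the count is 105 − 109 + 10 = 6.

6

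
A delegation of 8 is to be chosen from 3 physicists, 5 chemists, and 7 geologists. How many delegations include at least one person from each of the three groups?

5894

With no constraint there are C(15,8) = 6435 possible selections.
Selections missing a whole group: no physicists → C(12,8) = 495; no chemists → C(10,8) = 45; no geologists → C(8,8) = 1.
Add back selections omitting two groups (i.e. drawn from a single group): C(3,8) + C(5,8) + C(7,8) = 0.
By inclusion–exclusion: 6435 − 541 + 0 = 5894.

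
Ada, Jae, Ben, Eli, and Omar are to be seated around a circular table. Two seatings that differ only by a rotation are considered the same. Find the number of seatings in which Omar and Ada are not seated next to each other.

12

Without the restriction there are (4)! = 24 seatings.
Seatings with Omar beside Ada: treat them as a block with 2 internal orders, giving 2 × (3)! = 12.
Subtracting, 24 − 12 = 12.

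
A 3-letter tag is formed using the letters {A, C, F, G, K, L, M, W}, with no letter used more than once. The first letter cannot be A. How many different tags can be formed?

294

The first letter has 8−1 = 7 choices (anything except A).
The remaining 2 letters are filled from the other 7 symbols without repetition: 7 × 6 = 42.
Total: 7 × 42 = 294.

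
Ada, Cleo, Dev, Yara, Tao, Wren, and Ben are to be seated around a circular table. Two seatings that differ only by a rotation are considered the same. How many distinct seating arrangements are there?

720

Seat Ada anywhere (absorbing the rotational symmetry), then permute the other 6: (6)! = 720.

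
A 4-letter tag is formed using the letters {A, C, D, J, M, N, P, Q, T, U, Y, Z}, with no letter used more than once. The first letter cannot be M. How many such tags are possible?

The first letter has 12−1 = 11 choices (anything except M).
The remaining 3 letters are filled from the other 11 symbols without repetition: 11 × 10 × 9 = 990.
Total: 11 × 990 = 10890.

10890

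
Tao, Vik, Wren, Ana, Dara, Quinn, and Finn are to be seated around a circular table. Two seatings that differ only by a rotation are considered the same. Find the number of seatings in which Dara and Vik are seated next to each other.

Treat {Dara, Vik} as one unit (2 internal orders) and seat the resulting 6 units around the table: (5)! circular arrangements.
So 2 × (5)! = 2 × 120 = 240.

240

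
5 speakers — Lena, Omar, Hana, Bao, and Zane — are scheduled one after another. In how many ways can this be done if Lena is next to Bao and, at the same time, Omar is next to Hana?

24

Treat {Lena,Bao} as one block (2 orders) and {Omar,Hana} as another (2 orders).
That leaves 3 units to arrange: 2 × 2 × 3! = 4 × 6 = 24.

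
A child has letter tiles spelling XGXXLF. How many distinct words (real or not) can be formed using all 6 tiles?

120

The 6 letters of XGXXLF have repeats: X appearing 3 times.
Dividing 6! = 720 by 3! = 6 for the repeated letters gives 120.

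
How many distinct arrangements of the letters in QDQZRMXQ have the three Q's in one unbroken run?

720

Treat the 3 copies of Q as a single block. The multiset to arrange is then {QQQ, D, M, R, X, Z}, 6 items in all.
All 6 items are distinct, so there are (6)! = 720 arrangements.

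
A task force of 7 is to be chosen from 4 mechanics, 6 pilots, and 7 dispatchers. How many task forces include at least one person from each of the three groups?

Unrestricted: C(17,7) = 19448 ways to pick any 7 of the 17.
Subtract selections that omit an entire group: no mechanics → C(13,7) = 1716; no pilots → C(11,7) = 330; no dispatchers → C(10,7) = 120.
Add back selections omitting two groups (i.e. drawn from a single group): C(4,7) + C(6,7) + C(7,7) = 1.
By inclusion–exclusion: 19448 − 2166 + 1 = 17283.

17283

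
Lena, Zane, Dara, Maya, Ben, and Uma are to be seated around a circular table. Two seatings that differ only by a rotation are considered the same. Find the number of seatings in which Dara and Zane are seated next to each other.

48

Treat {Dara, Zane} as one unit (2 internal orders) and seat the resulting 5 units around the table: (4)! circular arrangements.
So 2 × (4)! = 2 × 24 = 48.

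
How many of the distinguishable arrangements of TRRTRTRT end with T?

With the last slot taken by T, it remains to arrange the other 7 letters (RRTRTRT).
Those 7 letters have R appearing 4 times and T appearing 3 times, giving (7)!/(4!·3!) = 35.

35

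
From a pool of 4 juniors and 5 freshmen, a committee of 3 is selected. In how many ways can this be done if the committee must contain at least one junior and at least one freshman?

With no constraint there are C(9,3) = 84 possible selections.
Subtract selections that omit an entire group: no juniors → C(5,3) = 10; no freshmen → C(4,3) = 4.
Both groups omitted at once is impossible, so 84 − 14 = 70.

70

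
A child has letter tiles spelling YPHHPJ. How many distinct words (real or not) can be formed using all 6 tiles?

180

Letter multiplicities in YPHHPJ: H×2, J×1, P×2, Y×1.
So there are 6! / (2!·2!) = 180 distinguishable arrangements.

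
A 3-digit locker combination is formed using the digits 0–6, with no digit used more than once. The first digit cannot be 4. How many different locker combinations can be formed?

180

The first digit has 7−1 = 6 choices (anything except 4).
The remaining 2 digits are filled from the other 6 symbols without repetition: 6 × 5 = 30.
Total: 6 × 30 = 180.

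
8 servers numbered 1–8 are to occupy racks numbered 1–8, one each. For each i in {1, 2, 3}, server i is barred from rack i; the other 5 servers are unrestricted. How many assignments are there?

Let Aᵢ (for i ∈ {1, 2, 3}) be the placements that put server i in its forbidden rack. Any j of these fix j positions, leaving (8−j)! ways to fill the rest, and there are C(3,j) ways to pick which j.
By inclusion–exclusion, the number of valid placements is Σ_{j=0}^{3} (−1)^j C(3,j)·(8−j)!.
Computing: 40320 − 15120 + 2160 − 120 = 27240.

27240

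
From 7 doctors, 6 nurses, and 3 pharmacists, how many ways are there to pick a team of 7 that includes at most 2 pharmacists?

Split by how many pharmacists are chosen (0 through 2).
Sum: C(3,0)·C(13,7) + C(3,1)·C(13,6) + C(3,2)·C(13,5) = 1716 + 5148 + 3861 = 10725.

10725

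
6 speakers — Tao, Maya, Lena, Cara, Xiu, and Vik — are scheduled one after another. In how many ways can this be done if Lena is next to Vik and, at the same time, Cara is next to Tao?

Treat {Lena,Vik} as one block (2 orders) and {Cara,Tao} as another (2 orders).
That leaves 4 units to arrange: 2 × 2 × 4! = 4 × 24 = 96.

96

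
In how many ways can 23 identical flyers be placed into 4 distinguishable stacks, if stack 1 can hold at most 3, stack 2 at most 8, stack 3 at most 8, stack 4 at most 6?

10

Ignoring the caps, the number of non-negative solutions to x_1+…+x_4 = 23 is C(26,3) = 2600.
Subtract solutions that violate a single cap (substitute x_i' = x_i − (cap_i+1)): x_1 ≥ 4 gives C(22,3) = 1540; x_2 ≥ 9 gives C(17,3) = 680; x_3 ≥ 9 gives C(17,3) = 680; x_4 ≥ 7 gives C(19,3) = 969. Together 3869.
Add back pairs where two caps are both exceeded: 286 + 286 + 455 + 56 + 120 + 120 = 1323.
Subtract triples: 4 + 20 + 20 + 0 = 44.
By inclusion–exclusion the count is 2600 − 3869 + 1323 − 44 = 10.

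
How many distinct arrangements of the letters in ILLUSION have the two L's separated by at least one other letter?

There are 8!/(2!·2!) = 10080 arrangements of ILLUSION in total.
Arrangements with the L's together: treat LL as one letter, giving (7)!/(2!) = 2520.
Subtracting, 10080 − 2520 = 7560 arrangements keep the L's apart.

7560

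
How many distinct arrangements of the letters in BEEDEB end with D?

10

With the last slot taken by D, it remains to arrange the other 5 letters (BEEEB).
Those 5 letters have B appearing twice and E appearing 3 times, giving (5)!/(3!·2!) = 10.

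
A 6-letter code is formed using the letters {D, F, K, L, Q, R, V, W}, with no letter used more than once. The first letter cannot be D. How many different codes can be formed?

The first letter has 8−1 = 7 choices (anything except D).
The remaining 5 letters are filled from the other 7 symbols without repetition: 7 × 6 × 5 × 4 × 3 = 2520.
Total: 7 × 2520 = 17640.

17640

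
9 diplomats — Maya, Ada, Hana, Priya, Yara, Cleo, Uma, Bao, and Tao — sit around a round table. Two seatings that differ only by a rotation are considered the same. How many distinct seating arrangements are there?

Around a circle, 9 distinct people have 9!/9 = (8)! = 40320 rotationally distinct seatings.

40320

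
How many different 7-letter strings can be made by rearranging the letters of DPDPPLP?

105

The 7 letters of DPDPPLP have repeats: D appearing twice and P appearing 4 times.
So there are 7! / (4!·2!) = 105 distinguishable arrangements.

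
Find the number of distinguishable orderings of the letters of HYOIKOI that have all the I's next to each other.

Treat the 2 copies of I as a single block. The multiset to arrange is then {II, H, K, O, O, Y}, 6 items in all.
That gives (6)!/(2!) = 360 arrangements.

360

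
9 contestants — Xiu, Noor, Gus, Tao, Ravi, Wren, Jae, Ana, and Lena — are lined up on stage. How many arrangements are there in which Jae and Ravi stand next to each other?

Treat {Jae, Ravi} as a single unit. There are 8 units to order, and the pair itself can be ordered 2 ways.
That gives 2 × 8! = 2 × 40320 = 80640.

80640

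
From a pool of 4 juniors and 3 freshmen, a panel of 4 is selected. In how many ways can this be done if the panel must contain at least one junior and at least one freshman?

34

Total 4-person selections from all 7: C(7,4) = 35.
Selections missing a whole group: no juniors → C(3,4) = 0; no freshmen → C(4,4) = 1.
Both groups omitted at once is impossible, so 35 − 1 = 34.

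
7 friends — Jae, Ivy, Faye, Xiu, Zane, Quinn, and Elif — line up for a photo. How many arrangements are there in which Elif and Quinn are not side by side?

3600

Of the 7! = 5040 arrangements, those with Elif and Quinn adjacent number 2 × 6! = 1440 (treat the pair as a block with 2 internal orders).
So 5040 − 1440 = 3600 arrangements keep them apart.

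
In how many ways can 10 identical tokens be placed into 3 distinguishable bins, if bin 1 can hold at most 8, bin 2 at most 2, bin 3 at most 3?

9

By stars and bars, unrestricted non-negative solutions to x_1+…+x_3 = 10 number C(10+2,2) = 66.
Subtract solutions that violate a single cap (substitute x_i' = x_i − (cap_i+1)): x_1 ≥ 9 gives C(3,2) = 3; x_2 ≥ 3 gives C(9,2) = 36; x_3 ≥ 4 gives C(8,2) = 28. Together 67.
Add back pairs where two caps are both exceeded: 0 + 0 + 10 = 10.
By inclusion–exclusion the count is 66 − 67 + 10 = 9.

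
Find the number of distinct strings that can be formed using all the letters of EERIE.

20

EERIE has 5 letters with E appearing 3 times.
The number of distinct arrangements is 5!/(3!) = 120/6 = 20.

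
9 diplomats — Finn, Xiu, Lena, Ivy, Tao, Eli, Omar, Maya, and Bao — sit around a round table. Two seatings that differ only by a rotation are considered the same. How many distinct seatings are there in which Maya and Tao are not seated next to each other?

Without the restriction there are (8)! = 40320 seatings.
Those with Maya next to Tao: fuse the pair into one unit and seat 8 units around a circle — 2·(7)! = 10080.
Subtracting, 40320 − 10080 = 30240.

30240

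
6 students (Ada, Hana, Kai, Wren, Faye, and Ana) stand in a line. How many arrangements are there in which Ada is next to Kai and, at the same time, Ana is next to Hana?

96

Treat {Ada,Kai} as one block (2 orders) and {Ana,Hana} as another (2 orders).
That leaves 4 units to arrange: 2 × 2 × 4! = 4 × 24 = 96.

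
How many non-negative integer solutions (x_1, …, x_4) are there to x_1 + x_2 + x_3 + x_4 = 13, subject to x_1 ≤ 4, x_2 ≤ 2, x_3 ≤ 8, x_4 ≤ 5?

Without the upper bounds there are C(16,3) = 560 ways to split 13 among 4 variables.
Subtract solutions that violate a single cap (substitute x_i' = x_i − (cap_i+1)): x_1 ≥ 5 gives C(11,3) = 165; x_2 ≥ 3 gives C(13,3) = 286; x_3 ≥ 9 gives C(7,3) = 35; x_4 ≥ 6 gives C(10,3) = 120. Together 606.
Add back pairs where two caps are both exceeded: 56 + 0 + 10 + 4 + 35 + 0 = 105.
By inclusion–exclusion the count is 560 − 606 + 105 = 59.

59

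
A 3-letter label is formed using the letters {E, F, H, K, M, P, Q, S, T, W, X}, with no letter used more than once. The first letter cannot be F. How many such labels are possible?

900

The first letter has 11−1 = 10 choices (anything except F).
The remaining 2 letters are filled from the other 10 symbols without repetition: 10 × 9 = 90.
Total: 10 × 90 = 900.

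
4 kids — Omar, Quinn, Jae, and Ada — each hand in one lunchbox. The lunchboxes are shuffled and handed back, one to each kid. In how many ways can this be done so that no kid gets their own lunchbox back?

9

Count assignments avoiding every fixed point. For any j of the 4 kids fixed to their own lunchbox, the other 4−j can be arranged in (4−j)! ways.
By inclusion–exclusion this is Σ_{j=0}^{4} (−1)^j C(4,j)·(4−j)!.
Computing: 24 − 24 + 12 − 4 + 1 = 9.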